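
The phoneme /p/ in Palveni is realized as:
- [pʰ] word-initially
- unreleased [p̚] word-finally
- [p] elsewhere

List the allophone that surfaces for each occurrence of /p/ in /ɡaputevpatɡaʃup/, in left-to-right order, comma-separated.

Occurrence 1 (position 3): no conditioning environment matches → elsewhere allophone [p].
Occurrence 2 (position 8): no conditioning environment matches → elsewhere allophone [p].
Occurrence 3 (position 15): word-finally → [p̚].

[p], [p], [p̚]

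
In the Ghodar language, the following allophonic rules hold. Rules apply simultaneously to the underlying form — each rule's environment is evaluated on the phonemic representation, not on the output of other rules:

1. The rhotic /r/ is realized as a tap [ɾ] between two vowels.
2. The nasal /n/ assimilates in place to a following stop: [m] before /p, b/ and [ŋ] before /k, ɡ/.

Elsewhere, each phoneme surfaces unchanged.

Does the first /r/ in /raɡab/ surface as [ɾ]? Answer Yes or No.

No

/r/ — word-initial; rule 1 does not apply here → [r].
The actual realization is [r], not [ɾ].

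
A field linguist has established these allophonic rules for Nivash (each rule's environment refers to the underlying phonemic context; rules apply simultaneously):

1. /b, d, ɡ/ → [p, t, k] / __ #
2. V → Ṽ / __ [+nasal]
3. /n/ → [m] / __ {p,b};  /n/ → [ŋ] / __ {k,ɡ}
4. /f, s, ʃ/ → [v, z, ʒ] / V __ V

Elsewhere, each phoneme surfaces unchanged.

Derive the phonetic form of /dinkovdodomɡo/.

/d/ — word-initial; rule 1 does not apply here → [d].
/i/ (between /d/ and /n/): before a nasal consonant, so rule 2 applies → [ĩ].
/n/ — between /i/ and /k/, before a labial or velar stop — surfaces as [ŋ] (rule 3).
/k/ (between /n/ and /o/) is unaffected → [k].
/o/ (between /k/ and /v/) fails the environment for rule 2, so it stays [o].
/v/ (between /o/ and /d/): no rule targets it → [v].
/d/ — between /v/ and /o/; rule 1 does not apply here → [d].
/o/ (between /d/ and /d/): rule 2 targets it, but not before a nasal consonant → unchanged [o].
/d/ — between /o/ and /o/; rule 1 does not apply here → [d].
Rule 2 applies to /o/ (between /d/ and /m/: before a nasal consonant) → [õ].
/m/ — not in any rule's target class → [m].
/ɡ/ (between /m/ and /o/) is in the target of rule 1 but the environment (word-finally) is not met → [ɡ].
/o/ (word-final) is in the target of rule 2 but the environment (before a nasal consonant) is not met → [o].

[dĩŋkovdodõmɡo]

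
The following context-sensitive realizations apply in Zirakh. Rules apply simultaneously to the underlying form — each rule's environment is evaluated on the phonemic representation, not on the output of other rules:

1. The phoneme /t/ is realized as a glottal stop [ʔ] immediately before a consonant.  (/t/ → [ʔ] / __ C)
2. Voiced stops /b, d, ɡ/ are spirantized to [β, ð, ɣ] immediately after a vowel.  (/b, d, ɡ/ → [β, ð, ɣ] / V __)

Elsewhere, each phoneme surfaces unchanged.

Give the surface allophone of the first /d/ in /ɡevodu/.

/d/ (between /o/ and /u/): immediately after a vowel, so rule 2 applies → [ð].

[ð]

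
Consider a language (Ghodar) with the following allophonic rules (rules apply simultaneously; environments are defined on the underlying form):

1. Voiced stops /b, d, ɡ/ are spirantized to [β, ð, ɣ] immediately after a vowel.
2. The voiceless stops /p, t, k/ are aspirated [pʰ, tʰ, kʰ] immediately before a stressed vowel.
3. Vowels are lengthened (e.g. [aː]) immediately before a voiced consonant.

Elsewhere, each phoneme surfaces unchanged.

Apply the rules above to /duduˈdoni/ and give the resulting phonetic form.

/d/ (word-initial): rule 1 targets it, but not immediately after a vowel → unchanged [d].
Rule 3 applies to /u/ (between /d/ and /d/: before a voiced consonant) → [uː].
Rule 1 applies to /d/ (between /u/ and /u/: immediately after a vowel) → [ð].
/u/ — between /d/ and /d/, before a voiced consonant — surfaces as [uː] (rule 3).
/d/ meets the environment for rule 1 (immediately after a vowel) → [ð].
Rule 3 applies to /o/ (between /d/ and /n/: before a voiced consonant) → [oː].
/n/ (between /o/ and /i/): no rule targets it → [n].
/i/ (word-final) is in the target of rule 3 but the environment (before a voiced consonant) is not met → [i].

[duːðuːˈðoːni]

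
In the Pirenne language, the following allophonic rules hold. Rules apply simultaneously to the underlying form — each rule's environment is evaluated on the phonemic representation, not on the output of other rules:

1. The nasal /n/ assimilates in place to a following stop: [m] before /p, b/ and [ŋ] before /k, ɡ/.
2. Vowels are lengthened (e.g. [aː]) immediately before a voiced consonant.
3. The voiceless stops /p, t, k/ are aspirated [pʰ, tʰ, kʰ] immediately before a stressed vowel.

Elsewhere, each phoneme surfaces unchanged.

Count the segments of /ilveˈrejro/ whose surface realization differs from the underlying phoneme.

Segments that undergo a rule: /i/ → [iː] (rule 2); /e/ → [eː] (rule 2); /e/ → [eː] (rule 2).
All other segments surface unchanged.

3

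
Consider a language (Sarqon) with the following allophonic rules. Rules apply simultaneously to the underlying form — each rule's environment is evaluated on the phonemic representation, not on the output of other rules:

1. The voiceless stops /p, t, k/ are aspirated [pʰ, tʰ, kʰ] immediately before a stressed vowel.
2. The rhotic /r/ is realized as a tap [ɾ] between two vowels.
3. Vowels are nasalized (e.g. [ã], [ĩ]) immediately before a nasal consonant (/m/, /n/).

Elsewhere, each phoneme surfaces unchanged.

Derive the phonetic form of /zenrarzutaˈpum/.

[zẽnrarzutaˈpʰũm]

/z/ (word-initial): no rule targets it → [z].
/e/ (between /z/ and /n/): before a nasal consonant, so rule 3 applies → [ẽ].
/n/ (between /e/ and /r/): no rule targets it → [n].
/r/ — between /n/ and /a/; rule 2 does not apply here → [r].
/a/ — between /r/ and /r/; rule 3 does not apply here → [a].
/r/ (between /a/ and /z/) is in the target of rule 2 but the environment (between two vowels) is not met → [r].
/z/ stays [z].
/u/ (between /z/ and /t/): rule 3 targets it, but not before a nasal consonant → unchanged [u].
/t/ (between /u/ and /a/): rule 1 targets it, but not immediately before a stressed vowel → unchanged [t].
/a/ (between /t/ and /p/): rule 3 targets it, but not before a nasal consonant → unchanged [a].
/p/ (between /a/ and /u/) occurs immediately before a stressed vowel → [pʰ] by rule 1.
/u/ meets the environment for rule 3 (before a nasal consonant) → [ũ].
/m/ (word-final): no rule targets it → [m].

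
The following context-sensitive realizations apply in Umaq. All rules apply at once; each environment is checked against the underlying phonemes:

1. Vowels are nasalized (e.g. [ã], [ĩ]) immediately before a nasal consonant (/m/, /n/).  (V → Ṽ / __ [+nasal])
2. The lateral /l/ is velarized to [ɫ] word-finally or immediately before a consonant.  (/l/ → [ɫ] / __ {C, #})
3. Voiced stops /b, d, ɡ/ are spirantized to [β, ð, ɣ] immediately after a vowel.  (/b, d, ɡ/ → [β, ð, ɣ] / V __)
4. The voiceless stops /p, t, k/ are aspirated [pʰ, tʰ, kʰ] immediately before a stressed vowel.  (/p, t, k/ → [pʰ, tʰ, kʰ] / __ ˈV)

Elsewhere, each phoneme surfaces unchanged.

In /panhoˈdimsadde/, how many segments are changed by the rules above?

Segments that undergo a rule: /a/ → [ã] (rule 1); /d/ → [ð] (rule 3); /i/ → [ĩ] (rule 1); /d/ → [ð] (rule 3).
All other segments surface unchanged.

4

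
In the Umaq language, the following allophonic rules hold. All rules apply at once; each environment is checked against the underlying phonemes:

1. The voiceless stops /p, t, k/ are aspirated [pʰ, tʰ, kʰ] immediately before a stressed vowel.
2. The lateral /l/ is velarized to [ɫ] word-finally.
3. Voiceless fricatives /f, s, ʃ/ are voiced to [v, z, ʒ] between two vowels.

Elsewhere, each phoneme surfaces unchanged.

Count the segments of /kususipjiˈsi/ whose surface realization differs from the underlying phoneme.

Segments that undergo a rule: /s/ → [z] (rule 3); /s/ → [z] (rule 3); /s/ → [z] (rule 3).
All other segments surface unchanged.

3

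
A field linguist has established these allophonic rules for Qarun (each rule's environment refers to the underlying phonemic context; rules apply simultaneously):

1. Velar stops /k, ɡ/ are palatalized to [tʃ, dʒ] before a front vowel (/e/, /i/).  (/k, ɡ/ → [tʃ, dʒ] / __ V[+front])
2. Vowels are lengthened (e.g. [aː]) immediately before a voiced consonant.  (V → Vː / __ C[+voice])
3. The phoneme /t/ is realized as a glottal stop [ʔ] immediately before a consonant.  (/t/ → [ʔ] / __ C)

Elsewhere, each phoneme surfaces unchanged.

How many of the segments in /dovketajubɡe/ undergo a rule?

5

Segments that undergo a rule: /o/ → [oː] (rule 2); /k/ → [tʃ] (rule 1); /a/ → [aː] (rule 2); /u/ → [uː] (rule 2); /ɡ/ → [dʒ] (rule 1).
All other segments surface unchanged.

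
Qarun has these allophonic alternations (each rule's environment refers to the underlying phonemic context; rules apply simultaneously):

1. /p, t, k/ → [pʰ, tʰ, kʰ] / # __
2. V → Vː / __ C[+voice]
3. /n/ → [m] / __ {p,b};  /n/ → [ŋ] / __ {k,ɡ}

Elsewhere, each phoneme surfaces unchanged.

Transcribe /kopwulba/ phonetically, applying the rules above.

[kʰopwuːlba]

Rule 1 applies to /k/ (word-initial: word-initially) → [kʰ].
/o/ — between /k/ and /p/; rule 2 does not apply here → [o].
/p/ (between /o/ and /w/) fails the environment for rule 1, so it stays [p].
/w/ (between /p/ and /u/): no rule targets it → [w].
/u/ meets the environment for rule 2 (before a voiced consonant) → [uː].
/l/ (between /u/ and /b/) is unaffected → [l].
/b/ (between /l/ and /a/) is unaffected → [b].
/a/ — word-final; rule 2 does not apply here → [a].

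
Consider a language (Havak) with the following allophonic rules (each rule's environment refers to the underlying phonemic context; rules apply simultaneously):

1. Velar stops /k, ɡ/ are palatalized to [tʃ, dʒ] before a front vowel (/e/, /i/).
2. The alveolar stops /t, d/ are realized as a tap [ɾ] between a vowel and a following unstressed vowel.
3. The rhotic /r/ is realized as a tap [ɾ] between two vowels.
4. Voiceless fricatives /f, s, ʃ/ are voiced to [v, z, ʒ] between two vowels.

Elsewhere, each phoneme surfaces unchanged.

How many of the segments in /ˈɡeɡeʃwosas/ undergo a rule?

3

Segments that undergo a rule: /ɡ/ → [dʒ] (rule 1); /ɡ/ → [dʒ] (rule 1); /s/ → [z] (rule 4).
All other segments surface unchanged.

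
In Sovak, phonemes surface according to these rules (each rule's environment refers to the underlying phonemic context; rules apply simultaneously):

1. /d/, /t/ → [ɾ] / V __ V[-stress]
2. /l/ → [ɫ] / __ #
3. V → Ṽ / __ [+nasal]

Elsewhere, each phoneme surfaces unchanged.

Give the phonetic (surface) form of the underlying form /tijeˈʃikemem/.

/t/ (word-initial) is in the target of rule 1 but the environment (between a vowel and a following unstressed vowel) is not met → [t].
/i/ (between /t/ and /j/) fails the environment for rule 3, so it stays [i].
/j/ — not in any rule's target class → [j].
/e/ (between /j/ and /ʃ/) fails the environment for rule 3, so it stays [e].
/ʃ/ — not in any rule's target class → [ʃ].
/i/ — between /ʃ/ and /k/; rule 3 does not apply here → [i].
/k/ — not in any rule's target class → [k].
/e/ — between /k/ and /m/, before a nasal consonant — surfaces as [ẽ] (rule 3).
/m/ (between /e/ and /e/): no rule targets it → [m].
/e/ meets the environment for rule 3 (before a nasal consonant) → [ẽ].
/m/ — not in any rule's target class → [m].

[tijeˈʃikẽmẽm]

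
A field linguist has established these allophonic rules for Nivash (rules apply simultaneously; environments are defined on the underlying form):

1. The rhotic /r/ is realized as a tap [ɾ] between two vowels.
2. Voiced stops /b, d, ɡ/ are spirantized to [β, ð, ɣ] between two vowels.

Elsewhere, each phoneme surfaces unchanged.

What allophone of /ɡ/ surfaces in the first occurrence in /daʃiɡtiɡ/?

/ɡ/ (between /i/ and /t/): rule 2 targets it, but not between two vowels → unchanged [ɡ].

[ɡ]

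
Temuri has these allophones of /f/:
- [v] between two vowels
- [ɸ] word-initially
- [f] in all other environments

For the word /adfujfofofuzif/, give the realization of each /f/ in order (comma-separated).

Occurrence 1 (position 3): no conditioning environment matches → elsewhere allophone [f].
Occurrence 2 (position 6): no conditioning environment matches → elsewhere allophone [f].
Occurrence 3 (position 8): between two vowels → [v].
Occurrence 4 (position 10): between two vowels → [v].
Occurrence 5 (position 14): no conditioning environment matches → elsewhere allophone [f].

[f], [f], [v], [v], [f]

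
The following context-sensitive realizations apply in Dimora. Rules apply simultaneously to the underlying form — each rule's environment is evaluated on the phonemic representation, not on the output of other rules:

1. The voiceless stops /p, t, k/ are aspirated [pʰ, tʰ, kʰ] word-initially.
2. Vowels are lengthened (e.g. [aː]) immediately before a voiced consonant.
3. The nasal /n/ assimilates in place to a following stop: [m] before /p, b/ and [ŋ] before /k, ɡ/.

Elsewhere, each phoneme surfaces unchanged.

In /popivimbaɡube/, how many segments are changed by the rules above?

5

Segments that undergo a rule: /p/ → [pʰ] (rule 1); /i/ → [iː] (rule 2); /i/ → [iː] (rule 2); /a/ → [aː] (rule 2); /u/ → [uː] (rule 2).
All other segments surface unchanged.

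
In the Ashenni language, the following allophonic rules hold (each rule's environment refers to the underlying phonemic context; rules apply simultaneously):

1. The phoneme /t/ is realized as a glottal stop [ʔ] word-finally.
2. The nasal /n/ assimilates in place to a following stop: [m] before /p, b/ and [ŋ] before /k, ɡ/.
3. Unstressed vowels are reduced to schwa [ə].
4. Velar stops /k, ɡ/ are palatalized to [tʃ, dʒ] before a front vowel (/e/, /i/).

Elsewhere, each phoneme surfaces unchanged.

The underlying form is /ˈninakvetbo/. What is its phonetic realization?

/n/ — word-initial; rule 2 does not apply here → [n].
/i/ (between /n/ and /n/) is in the target of rule 3 but the environment (in an unstressed syllable) is not met → [i].
/n/ (between /i/ and /a/): rule 2 targets it, but not before a labial or velar stop → unchanged [n].
/a/ — between /n/ and /k/, in an unstressed syllable — surfaces as [ə] (rule 3).
/k/ — between /a/ and /v/; rule 4 does not apply here → [k].
/e/ (between /v/ and /t/) occurs in an unstressed syllable → [ə] by rule 3.
/t/ (between /e/ and /b/): rule 1 targets it, but not word-finally → unchanged [t].
/o/ (word-final): in an unstressed syllable, so rule 3 applies → [ə].

[ˈninəkvətbə]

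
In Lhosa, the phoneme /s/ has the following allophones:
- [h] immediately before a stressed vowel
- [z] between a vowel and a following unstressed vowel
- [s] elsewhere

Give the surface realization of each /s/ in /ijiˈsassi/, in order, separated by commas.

Occurrence 1 (position 4): immediately before a stressed vowel → [h].
Occurrence 2 (position 6): no conditioning environment matches → elsewhere allophone [s].
Occurrence 3 (position 7): no conditioning environment matches → elsewhere allophone [s].

[h], [s], [s]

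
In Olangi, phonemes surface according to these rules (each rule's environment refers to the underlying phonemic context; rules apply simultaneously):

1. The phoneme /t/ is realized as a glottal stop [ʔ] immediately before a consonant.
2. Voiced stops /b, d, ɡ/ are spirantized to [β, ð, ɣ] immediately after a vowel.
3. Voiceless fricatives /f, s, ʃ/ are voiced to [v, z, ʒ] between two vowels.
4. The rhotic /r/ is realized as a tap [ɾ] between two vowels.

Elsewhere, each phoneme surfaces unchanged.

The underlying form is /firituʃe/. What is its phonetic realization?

/f/ (word-initial) fails the environment for rule 3, so it stays [f].
/i/ — not in any rule's target class → [i].
/r/ — between /i/ and /i/, between two vowels — surfaces as [ɾ] (rule 4).
/i/ (between /r/ and /t/): no rule targets it → [i].
/t/ (between /i/ and /u/): rule 1 targets it, but not immediately before a consonant → unchanged [t].
/u/ stays [u].
/ʃ/ meets the environment for rule 3 (between two vowels) → [ʒ].
/e/ (word-final): no rule targets it → [e].

[fiɾituʒe]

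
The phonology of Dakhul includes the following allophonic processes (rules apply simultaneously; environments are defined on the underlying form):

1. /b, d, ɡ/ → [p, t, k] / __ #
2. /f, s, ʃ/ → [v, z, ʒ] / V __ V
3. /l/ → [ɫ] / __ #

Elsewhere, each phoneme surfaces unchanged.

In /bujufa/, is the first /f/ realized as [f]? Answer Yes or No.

No

/f/ (between /u/ and /a/): between two vowels, so rule 2 applies → [v].
The actual realization is [v], not [f].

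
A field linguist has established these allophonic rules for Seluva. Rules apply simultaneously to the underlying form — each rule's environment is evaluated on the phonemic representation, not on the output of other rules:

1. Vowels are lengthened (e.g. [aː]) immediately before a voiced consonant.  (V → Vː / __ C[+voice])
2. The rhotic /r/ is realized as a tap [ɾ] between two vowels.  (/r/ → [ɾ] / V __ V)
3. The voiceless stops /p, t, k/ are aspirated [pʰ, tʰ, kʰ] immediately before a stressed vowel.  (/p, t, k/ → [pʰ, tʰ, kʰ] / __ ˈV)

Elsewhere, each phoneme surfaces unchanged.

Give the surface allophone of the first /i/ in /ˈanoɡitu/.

[i]

/i/ (between /ɡ/ and /t/) is in the target of rule 1 but the environment (before a voiced consonant) is not met → [i].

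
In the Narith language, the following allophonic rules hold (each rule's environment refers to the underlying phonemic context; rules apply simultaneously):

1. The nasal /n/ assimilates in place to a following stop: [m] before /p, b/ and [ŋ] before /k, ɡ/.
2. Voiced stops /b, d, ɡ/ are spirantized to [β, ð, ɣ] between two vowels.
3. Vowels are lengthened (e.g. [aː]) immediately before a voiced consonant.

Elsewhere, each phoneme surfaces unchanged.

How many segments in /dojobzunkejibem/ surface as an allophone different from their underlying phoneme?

8

Segments that undergo a rule: /o/ → [oː] (rule 3); /o/ → [oː] (rule 3); /u/ → [uː] (rule 3); /n/ → [ŋ] (rule 1); /e/ → [eː] (rule 3); /i/ → [iː] (rule 3); /b/ → [β] (rule 2); /e/ → [eː] (rule 3).
All other segments surface unchanged.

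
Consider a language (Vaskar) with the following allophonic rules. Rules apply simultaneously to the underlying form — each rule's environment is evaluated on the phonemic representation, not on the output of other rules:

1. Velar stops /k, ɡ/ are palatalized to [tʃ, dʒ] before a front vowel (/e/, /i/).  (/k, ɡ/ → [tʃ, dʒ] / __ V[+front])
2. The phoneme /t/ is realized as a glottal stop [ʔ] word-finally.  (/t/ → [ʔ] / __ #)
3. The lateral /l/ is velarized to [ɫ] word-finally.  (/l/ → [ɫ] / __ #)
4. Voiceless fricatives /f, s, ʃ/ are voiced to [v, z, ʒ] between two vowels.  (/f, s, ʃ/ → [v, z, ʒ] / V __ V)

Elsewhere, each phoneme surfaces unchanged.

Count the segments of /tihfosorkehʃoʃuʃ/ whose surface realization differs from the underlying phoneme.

Segments that undergo a rule: /s/ → [z] (rule 4); /k/ → [tʃ] (rule 1); /ʃ/ → [ʒ] (rule 4).
All other segments surface unchanged.

3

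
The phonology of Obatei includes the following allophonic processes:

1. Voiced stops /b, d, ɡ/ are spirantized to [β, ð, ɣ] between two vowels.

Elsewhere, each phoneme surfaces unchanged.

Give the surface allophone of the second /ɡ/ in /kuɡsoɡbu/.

[ɡ]

/ɡ/ (between /o/ and /b/) fails the environment for rule 1, so it stays [ɡ].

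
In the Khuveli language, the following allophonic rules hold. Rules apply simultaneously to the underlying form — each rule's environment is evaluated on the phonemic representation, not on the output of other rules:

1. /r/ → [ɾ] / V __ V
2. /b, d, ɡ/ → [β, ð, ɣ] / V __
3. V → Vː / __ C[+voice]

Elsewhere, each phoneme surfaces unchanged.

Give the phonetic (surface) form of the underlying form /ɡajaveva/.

[ɡaːjaːveːva]

/ɡ/ (word-initial): rule 2 targets it, but not immediately after a vowel → unchanged [ɡ].
/a/ — between /ɡ/ and /j/, before a voiced consonant — surfaces as [aː] (rule 3).
/j/ stays [j].
/a/ meets the environment for rule 3 (before a voiced consonant) → [aː].
/v/ stays [v].
Rule 3 applies to /e/ (between /v/ and /v/: before a voiced consonant) → [eː].
/v/ stays [v].
/a/ (word-final) is in the target of rule 3 but the environment (before a voiced consonant) is not met → [a].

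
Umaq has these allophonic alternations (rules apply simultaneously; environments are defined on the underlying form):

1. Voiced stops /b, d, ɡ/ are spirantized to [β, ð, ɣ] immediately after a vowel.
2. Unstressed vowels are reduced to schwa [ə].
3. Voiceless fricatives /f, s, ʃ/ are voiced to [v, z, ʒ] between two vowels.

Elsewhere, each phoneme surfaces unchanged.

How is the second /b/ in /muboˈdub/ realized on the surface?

[β]

/b/ meets the environment for rule 1 (immediately after a vowel) → [β].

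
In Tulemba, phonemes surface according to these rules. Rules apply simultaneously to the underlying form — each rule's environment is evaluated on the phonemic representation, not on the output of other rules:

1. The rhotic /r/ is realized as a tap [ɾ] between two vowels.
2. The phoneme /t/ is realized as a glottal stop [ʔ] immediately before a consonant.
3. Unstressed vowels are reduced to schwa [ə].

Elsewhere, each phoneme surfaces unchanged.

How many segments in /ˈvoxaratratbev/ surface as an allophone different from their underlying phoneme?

7

Segments that undergo a rule: /a/ → [ə] (rule 3); /r/ → [ɾ] (rule 1); /a/ → [ə] (rule 3); /t/ → [ʔ] (rule 2); /a/ → [ə] (rule 3); /t/ → [ʔ] (rule 2); /e/ → [ə] (rule 3).
All other segments surface unchanged.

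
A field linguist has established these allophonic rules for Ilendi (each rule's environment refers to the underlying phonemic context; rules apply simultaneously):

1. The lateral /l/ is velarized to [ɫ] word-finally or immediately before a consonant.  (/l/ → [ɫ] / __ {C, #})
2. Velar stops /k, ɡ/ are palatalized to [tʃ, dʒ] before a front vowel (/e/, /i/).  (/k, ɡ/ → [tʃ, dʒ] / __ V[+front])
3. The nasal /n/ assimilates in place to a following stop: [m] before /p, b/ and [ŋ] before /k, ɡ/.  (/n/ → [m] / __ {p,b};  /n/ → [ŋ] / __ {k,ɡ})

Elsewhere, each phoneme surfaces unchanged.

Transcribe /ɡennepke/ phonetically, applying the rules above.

/ɡ/ (word-initial) occurs before a front vowel → [dʒ] by rule 2.
/e/ stays [e].
/n/ (between /e/ and /n/) fails the environment for rule 3, so it stays [n].
/n/ (between /n/ and /e/) fails the environment for rule 3, so it stays [n].
/e/ — not in any rule's target class → [e].
/p/ (between /e/ and /k/): no rule targets it → [p].
/k/ meets the environment for rule 2 (before a front vowel) → [tʃ].
/e/ (word-final): no rule targets it → [e].

[dʒenneptʃe]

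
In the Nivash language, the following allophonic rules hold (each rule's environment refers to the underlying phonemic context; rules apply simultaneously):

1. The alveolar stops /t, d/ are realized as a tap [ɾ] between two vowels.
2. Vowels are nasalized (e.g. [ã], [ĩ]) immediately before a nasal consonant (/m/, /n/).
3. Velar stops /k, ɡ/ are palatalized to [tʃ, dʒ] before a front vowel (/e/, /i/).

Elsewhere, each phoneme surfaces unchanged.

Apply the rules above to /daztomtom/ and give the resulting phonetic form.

[daztõmtõm]

/d/ — word-initial; rule 1 does not apply here → [d].
/a/ — between /d/ and /z/; rule 2 does not apply here → [a].
/t/ — between /z/ and /o/; rule 1 does not apply here → [t].
/o/ — between /t/ and /m/, before a nasal consonant — surfaces as [õ] (rule 2).
/t/ (between /m/ and /o/) is in the target of rule 1 but the environment (between two vowels) is not met → [t].
Rule 2 applies to /o/ (between /t/ and /m/: before a nasal consonant) → [õ].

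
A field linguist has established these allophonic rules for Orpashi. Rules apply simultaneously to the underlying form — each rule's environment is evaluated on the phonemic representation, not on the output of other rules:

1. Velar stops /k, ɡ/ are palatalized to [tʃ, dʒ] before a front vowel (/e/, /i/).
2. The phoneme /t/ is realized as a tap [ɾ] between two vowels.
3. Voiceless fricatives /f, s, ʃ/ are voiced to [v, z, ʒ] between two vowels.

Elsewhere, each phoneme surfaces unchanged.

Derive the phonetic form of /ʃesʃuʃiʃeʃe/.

[ʃesʃuʒiʒeʒe]

/ʃ/ — word-initial; rule 3 does not apply here → [ʃ].
/e/ — not in any rule's target class → [e].
/s/ (between /e/ and /ʃ/): rule 3 targets it, but not between two vowels → unchanged [s].
/ʃ/ (between /s/ and /u/): rule 3 targets it, but not between two vowels → unchanged [ʃ].
/u/ (between /ʃ/ and /ʃ/): no rule targets it → [u].
/ʃ/ (between /u/ and /i/) occurs between two vowels → [ʒ] by rule 3.
/i/ — not in any rule's target class → [i].
Rule 3 applies to /ʃ/ (between /i/ and /e/: between two vowels) → [ʒ].
/e/ stays [e].
/ʃ/ (between /e/ and /e/): between two vowels, so rule 3 applies → [ʒ].
/e/ — not in any rule's target class → [e].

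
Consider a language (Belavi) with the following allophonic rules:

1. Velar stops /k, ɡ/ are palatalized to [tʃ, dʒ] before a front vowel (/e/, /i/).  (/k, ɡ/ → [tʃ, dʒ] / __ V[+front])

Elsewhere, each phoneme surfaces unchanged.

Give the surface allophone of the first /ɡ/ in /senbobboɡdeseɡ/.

[ɡ]

/ɡ/ (between /o/ and /d/) is in the target of rule 1 but the environment (before a front vowel) is not met → [ɡ].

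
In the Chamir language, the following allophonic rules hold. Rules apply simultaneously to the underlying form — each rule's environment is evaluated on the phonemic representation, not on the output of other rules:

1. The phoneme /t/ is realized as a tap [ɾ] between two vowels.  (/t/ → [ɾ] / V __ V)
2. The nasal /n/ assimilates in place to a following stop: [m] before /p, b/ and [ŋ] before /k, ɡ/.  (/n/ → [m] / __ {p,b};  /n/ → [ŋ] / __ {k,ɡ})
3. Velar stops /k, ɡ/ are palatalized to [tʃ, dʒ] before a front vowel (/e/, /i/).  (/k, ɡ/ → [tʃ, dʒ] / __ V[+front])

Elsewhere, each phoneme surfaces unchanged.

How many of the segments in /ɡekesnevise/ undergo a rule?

Segments that undergo a rule: /ɡ/ → [dʒ] (rule 3); /k/ → [tʃ] (rule 3).
All other segments surface unchanged.

2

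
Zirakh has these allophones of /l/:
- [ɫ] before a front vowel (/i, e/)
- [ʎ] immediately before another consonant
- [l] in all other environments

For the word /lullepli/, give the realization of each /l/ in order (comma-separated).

Occurrence 1 (position 1): no conditioning environment matches → elsewhere allophone [l].
Occurrence 2 (position 3): immediately before another consonant → [ʎ].
Occurrence 3 (position 4): before a front vowel (/i, e/) → [ɫ].
Occurrence 4 (position 7): before a front vowel (/i, e/) → [ɫ].

[l], [ʎ], [ɫ], [ɫ]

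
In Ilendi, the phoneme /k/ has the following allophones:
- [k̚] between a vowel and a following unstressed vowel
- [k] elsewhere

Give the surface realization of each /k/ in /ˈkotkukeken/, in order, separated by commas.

[k], [k], [k̚], [k̚]

Occurrence 1 (position 1): no conditioning environment matches → elsewhere allophone [k].
Occurrence 2 (position 4): no conditioning environment matches → elsewhere allophone [k].
Occurrence 3 (position 6): between a vowel and a following unstressed vowel → [k̚].
Occurrence 4 (position 8): between a vowel and a following unstressed vowel → [k̚].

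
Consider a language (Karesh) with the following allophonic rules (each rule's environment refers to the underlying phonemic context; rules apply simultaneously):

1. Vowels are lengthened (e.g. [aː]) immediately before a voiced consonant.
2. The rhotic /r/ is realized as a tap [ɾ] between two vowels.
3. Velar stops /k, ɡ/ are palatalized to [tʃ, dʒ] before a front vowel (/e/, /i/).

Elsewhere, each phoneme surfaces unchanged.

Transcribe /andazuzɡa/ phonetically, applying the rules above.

/a/ — word-initial, before a voiced consonant — surfaces as [aː] (rule 1).
/n/ — not in any rule's target class → [n].
/d/ (between /n/ and /a/) is unaffected → [d].
/a/ meets the environment for rule 1 (before a voiced consonant) → [aː].
/z/ (between /a/ and /u/): no rule targets it → [z].
/u/ — between /z/ and /z/, before a voiced consonant — surfaces as [uː] (rule 1).
/z/ — not in any rule's target class → [z].
/ɡ/ (between /z/ and /a/) is in the target of rule 3 but the environment (before a front vowel) is not met → [ɡ].
/a/ (word-final): rule 1 targets it, but not before a voiced consonant → unchanged [a].

[aːndaːzuːzɡa]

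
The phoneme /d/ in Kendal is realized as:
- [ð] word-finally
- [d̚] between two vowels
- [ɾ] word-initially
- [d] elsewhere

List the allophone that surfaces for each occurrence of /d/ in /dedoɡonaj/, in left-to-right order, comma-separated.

Occurrence 1 (position 1): word-initially → [ɾ].
Occurrence 2 (position 3): between two vowels → [d̚].

[ɾ], [d̚]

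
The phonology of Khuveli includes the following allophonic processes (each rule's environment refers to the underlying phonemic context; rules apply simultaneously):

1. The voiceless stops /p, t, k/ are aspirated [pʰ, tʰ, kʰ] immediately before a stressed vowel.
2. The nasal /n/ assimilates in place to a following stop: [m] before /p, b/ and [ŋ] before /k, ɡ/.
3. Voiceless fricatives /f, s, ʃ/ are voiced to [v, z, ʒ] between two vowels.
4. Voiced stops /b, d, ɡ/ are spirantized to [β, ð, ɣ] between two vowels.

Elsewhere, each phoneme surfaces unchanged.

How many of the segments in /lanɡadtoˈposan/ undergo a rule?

3

Segments that undergo a rule: /n/ → [ŋ] (rule 2); /p/ → [pʰ] (rule 1); /s/ → [z] (rule 3).
All other segments surface unchanged.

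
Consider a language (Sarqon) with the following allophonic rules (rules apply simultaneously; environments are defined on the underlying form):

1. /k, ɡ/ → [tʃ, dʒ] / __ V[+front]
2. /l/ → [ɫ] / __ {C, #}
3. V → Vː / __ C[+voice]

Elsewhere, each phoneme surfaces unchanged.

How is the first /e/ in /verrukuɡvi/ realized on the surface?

/e/ (between /v/ and /r/): before a voiced consonant, so rule 3 applies → [eː].

[eː]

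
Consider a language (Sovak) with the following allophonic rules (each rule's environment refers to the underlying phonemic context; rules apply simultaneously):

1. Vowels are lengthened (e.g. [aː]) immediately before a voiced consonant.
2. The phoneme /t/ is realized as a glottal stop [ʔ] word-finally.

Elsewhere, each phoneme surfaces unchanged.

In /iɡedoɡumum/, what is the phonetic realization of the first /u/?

/u/ — between /ɡ/ and /m/, before a voiced consonant — surfaces as [uː] (rule 1).

[uː]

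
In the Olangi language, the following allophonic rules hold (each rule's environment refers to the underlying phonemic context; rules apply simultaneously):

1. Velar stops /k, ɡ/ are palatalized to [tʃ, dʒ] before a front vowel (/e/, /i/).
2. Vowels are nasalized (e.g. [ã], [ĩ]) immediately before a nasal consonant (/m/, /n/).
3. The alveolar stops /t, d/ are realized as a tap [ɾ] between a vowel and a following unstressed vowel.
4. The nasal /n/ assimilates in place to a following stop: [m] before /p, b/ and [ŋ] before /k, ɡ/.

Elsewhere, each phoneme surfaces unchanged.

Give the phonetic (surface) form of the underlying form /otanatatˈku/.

[oɾãnaɾatˈku]

/o/ (word-initial) fails the environment for rule 2, so it stays [o].
/t/ (between /o/ and /a/) occurs between a vowel and a following unstressed vowel → [ɾ] by rule 3.
/a/ (between /t/ and /n/) occurs before a nasal consonant → [ã] by rule 2.
/n/ — between /a/ and /a/; rule 4 does not apply here → [n].
/a/ (between /n/ and /t/) fails the environment for rule 2, so it stays [a].
Rule 3 applies to /t/ (between /a/ and /a/: between a vowel and a following unstressed vowel) → [ɾ].
/a/ (between /t/ and /t/) fails the environment for rule 2, so it stays [a].
/t/ — between /a/ and /k/; rule 3 does not apply here → [t].
/k/ (between /t/ and /u/) fails the environment for rule 1, so it stays [k].
/u/ (word-final) fails the environment for rule 2, so it stays [u].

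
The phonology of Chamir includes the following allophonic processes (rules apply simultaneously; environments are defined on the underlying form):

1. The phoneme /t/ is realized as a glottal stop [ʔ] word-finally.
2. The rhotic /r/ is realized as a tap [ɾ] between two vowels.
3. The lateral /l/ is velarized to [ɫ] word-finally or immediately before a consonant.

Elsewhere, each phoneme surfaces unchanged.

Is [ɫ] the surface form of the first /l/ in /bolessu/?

/l/ (between /o/ and /e/): rule 3 targets it, but not word-finally or immediately before a consonant → unchanged [l].
The actual realization is [l], not [ɫ].

No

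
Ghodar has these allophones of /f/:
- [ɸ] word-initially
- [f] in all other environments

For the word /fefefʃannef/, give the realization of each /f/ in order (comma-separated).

[ɸ], [f], [f], [f]

Occurrence 1 (position 1): word-initially → [ɸ].
Occurrence 2 (position 3): no conditioning environment matches → elsewhere allophone [f].
Occurrence 3 (position 5): no conditioning environment matches → elsewhere allophone [f].
Occurrence 4 (position 11): no conditioning environment matches → elsewhere allophone [f].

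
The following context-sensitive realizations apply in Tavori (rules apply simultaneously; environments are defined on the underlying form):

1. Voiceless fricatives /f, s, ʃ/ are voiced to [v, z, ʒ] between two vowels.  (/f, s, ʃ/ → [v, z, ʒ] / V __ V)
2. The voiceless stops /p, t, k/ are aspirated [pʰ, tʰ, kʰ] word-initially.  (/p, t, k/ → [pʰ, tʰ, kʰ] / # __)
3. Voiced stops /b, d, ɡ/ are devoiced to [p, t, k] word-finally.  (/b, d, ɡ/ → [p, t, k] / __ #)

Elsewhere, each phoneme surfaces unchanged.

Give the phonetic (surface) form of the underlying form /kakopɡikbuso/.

/k/ (word-initial): word-initially, so rule 2 applies → [kʰ].
/k/ (between /a/ and /o/) fails the environment for rule 2, so it stays [k].
/p/ (between /o/ and /ɡ/) is in the target of rule 2 but the environment (word-initially) is not met → [p].
/ɡ/ (between /p/ and /i/) fails the environment for rule 3, so it stays [ɡ].
/k/ (between /i/ and /b/): rule 2 targets it, but not word-initially → unchanged [k].
/b/ — between /k/ and /u/; rule 3 does not apply here → [b].
/s/ (between /u/ and /o/): between two vowels, so rule 1 applies → [z].

[kʰakopɡikbuzo]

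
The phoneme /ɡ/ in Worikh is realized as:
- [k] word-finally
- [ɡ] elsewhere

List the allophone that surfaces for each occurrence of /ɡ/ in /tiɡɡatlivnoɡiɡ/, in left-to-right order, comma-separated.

[ɡ], [ɡ], [ɡ], [k]

Occurrence 1 (position 3): no conditioning environment matches → elsewhere allophone [ɡ].
Occurrence 2 (position 4): no conditioning environment matches → elsewhere allophone [ɡ].
Occurrence 3 (position 12): no conditioning environment matches → elsewhere allophone [ɡ].
Occurrence 4 (position 14): word-finally → [k].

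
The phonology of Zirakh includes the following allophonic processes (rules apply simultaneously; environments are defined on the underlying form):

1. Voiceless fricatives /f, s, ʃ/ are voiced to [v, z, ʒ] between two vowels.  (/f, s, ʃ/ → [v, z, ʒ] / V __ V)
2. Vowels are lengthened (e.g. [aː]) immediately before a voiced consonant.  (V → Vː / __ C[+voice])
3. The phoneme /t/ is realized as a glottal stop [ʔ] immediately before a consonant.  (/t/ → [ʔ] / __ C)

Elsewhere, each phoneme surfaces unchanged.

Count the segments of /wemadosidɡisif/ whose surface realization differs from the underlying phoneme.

Segments that undergo a rule: /e/ → [eː] (rule 2); /a/ → [aː] (rule 2); /s/ → [z] (rule 1); /i/ → [iː] (rule 2); /s/ → [z] (rule 1).
All other segments surface unchanged.

5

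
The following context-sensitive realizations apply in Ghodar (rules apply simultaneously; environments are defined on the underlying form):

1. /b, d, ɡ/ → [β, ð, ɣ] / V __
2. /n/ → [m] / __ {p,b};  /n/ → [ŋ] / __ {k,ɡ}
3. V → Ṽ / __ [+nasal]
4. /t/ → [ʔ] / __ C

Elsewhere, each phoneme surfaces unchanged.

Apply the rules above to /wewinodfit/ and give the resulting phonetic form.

[wewĩnoðfit]

/w/ (word-initial): no rule targets it → [w].
/e/ (between /w/ and /w/) is in the target of rule 3 but the environment (before a nasal consonant) is not met → [e].
/w/ — not in any rule's target class → [w].
/i/ meets the environment for rule 3 (before a nasal consonant) → [ĩ].
/n/ (between /i/ and /o/) is in the target of rule 2 but the environment (before a labial or velar stop) is not met → [n].
/o/ (between /n/ and /d/) is in the target of rule 3 but the environment (before a nasal consonant) is not met → [o].
/d/ meets the environment for rule 1 (immediately after a vowel) → [ð].
/f/ stays [f].
/i/ (between /f/ and /t/) is in the target of rule 3 but the environment (before a nasal consonant) is not met → [i].
/t/ (word-final) is in the target of rule 4 but the environment (immediately before a consonant) is not met → [t].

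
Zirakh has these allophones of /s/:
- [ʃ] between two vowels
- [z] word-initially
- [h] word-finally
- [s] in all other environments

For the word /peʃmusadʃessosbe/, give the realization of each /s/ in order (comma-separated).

Occurrence 1 (position 6): between two vowels → [ʃ].
Occurrence 2 (position 11): no conditioning environment matches → elsewhere allophone [s].
Occurrence 3 (position 12): no conditioning environment matches → elsewhere allophone [s].
Occurrence 4 (position 14): no conditioning environment matches → elsewhere allophone [s].

[ʃ], [s], [s], [s]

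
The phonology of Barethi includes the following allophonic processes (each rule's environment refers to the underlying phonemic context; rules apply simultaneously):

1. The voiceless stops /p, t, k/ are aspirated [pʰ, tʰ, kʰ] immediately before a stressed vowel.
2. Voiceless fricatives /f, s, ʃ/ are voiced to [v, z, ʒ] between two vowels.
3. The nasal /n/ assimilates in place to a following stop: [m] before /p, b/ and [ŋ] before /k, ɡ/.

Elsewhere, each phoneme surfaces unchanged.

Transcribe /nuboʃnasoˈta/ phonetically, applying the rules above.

/n/ (word-initial): rule 3 targets it, but not before a labial or velar stop → unchanged [n].
/u/ stays [u].
/b/ (between /u/ and /o/) is unaffected → [b].
/o/ stays [o].
/ʃ/ (between /o/ and /n/) is in the target of rule 2 but the environment (between two vowels) is not met → [ʃ].
/n/ — between /ʃ/ and /a/; rule 3 does not apply here → [n].
/a/ — not in any rule's target class → [a].
/s/ (between /a/ and /o/) occurs between two vowels → [z] by rule 2.
/o/ stays [o].
/t/ — between /o/ and /a/, immediately before a stressed vowel — surfaces as [tʰ] (rule 1).
/a/ stays [a].

[nuboʃnazoˈtʰa]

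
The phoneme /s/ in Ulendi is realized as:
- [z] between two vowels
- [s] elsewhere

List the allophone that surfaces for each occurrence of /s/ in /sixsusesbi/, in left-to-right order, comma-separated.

Occurrence 1 (position 1): no conditioning environment matches → elsewhere allophone [s].
Occurrence 2 (position 4): no conditioning environment matches → elsewhere allophone [s].
Occurrence 3 (position 6): between two vowels → [z].
Occurrence 4 (position 8): no conditioning environment matches → elsewhere allophone [s].

[s], [s], [z], [s]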